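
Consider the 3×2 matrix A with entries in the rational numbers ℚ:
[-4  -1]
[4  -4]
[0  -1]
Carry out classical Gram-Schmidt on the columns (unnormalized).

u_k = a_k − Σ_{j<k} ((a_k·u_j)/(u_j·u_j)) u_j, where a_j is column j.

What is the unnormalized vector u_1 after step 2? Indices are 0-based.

Step 1: u_0 = a_0 = (-4, 4, 0).
Step 2: u_1 = a_1 − (-3/8)·u_0 = (-5/2, -5/2, -1).

u_1 = (-5/2, -5/2, -1)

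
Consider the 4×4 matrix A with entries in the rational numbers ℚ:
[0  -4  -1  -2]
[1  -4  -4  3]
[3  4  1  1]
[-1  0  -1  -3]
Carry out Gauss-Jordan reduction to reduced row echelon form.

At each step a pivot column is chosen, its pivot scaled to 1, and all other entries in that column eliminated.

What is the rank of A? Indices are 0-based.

rank = 4

step 1: exchange rows 0,1
step 1: normalize row 0 (÷1) = (1, -4, -4, 3)
  row 2: subtract 3×row0 = (0, 16, 13, -8)
  row 3: subtract -1×row0 = (0, -4, -5, 0)
step 2: normalize row 1 (÷-4) = (0, 1, 1/4, 1/2)
  row 0: subtract -4×row1 = (1, 0, -3, 5)
  row 2: subtract 16×row1 = (0, 0, 9, -16)
  row 3: subtract -4×row1 = (0, 0, -4, 2)
step 3: normalize row 2 (÷9) = (0, 0, 1, -16/9)
  row 0: subtract -3×row2 = (1, 0, 0, -1/3)
  row 1: subtract 1/4×row2 = (0, 1, 0, 17/18)
  row 3: subtract -4×row2 = (0, 0, 0, -46/9)
step 4: normalize row 3 (÷-46/9) = (0, 0, 0, 1)
  row 0: subtract -1/3×row3 = (1, 0, 0, 0)
  row 1: subtract 17/18×row3 = (0, 1, 0, 0)
  row 2: subtract -16/9×row3 = (0, 0, 1, 0)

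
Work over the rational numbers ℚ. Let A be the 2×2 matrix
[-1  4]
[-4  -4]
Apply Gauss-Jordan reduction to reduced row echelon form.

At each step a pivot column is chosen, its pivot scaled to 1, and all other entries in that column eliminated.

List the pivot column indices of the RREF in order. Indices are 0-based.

step 1: normalize row 0 (÷-1) = (1, -4)
  row 1: subtract -4×row0 = (0, -20)
step 2: normalize row 1 (÷-20) = (0, 1)
  row 0: subtract -4×row1 = (1, 0)

pivot columns: 0, 1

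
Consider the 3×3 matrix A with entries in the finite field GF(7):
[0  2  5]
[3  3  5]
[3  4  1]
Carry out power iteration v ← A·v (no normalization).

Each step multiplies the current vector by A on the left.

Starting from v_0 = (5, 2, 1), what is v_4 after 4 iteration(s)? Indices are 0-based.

v_4 = (6, 5, 6)

v_0 = (5, 2, 1).
v_1 = A·v_0 = (2, 5, 3).
v_2 = A·v_1 = (4, 1, 1).
v_3 = A·v_2 = (0, 6, 3).
v_4 = A·v_3 = (6, 5, 6).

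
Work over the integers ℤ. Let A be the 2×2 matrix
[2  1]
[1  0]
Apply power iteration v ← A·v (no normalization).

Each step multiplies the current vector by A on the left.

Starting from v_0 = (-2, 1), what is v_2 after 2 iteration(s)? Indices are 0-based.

v_2 = (-8, -3)

v_0 = (-2, 1).
v_1 = A·v_0 = (-3, -2).
v_2 = A·v_1 = (-8, -3).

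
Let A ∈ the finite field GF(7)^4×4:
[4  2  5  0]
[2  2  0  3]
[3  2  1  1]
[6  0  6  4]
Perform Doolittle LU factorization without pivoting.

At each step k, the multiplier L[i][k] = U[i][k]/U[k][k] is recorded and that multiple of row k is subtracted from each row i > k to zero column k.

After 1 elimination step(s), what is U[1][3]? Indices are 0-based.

[col 0] pivot 4
  R1 -= 4*R0 → (0, 1, 1, 3)  (L[1][0] := 4)
  R2 -= 6*R0 → (0, 4, 6, 1)  (L[2][0] := 6)
  R3 -= 5*R0 → (0, 4, 2, 4)  (L[3][0] := 5)

U[1][3] = 3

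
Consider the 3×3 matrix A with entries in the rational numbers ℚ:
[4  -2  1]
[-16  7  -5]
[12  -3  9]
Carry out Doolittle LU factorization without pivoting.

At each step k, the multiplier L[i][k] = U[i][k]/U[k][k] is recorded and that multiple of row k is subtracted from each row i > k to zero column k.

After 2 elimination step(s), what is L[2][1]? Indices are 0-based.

L[2][1] = -3

[col 0] pivot 4
  R1 -= -4*R0 → (0, -1, -1)  (L[1][0] := -4)
  R2 -= 3*R0 → (0, 3, 6)  (L[2][0] := 3)
[col 1] pivot -1
  R2 -= -3*R1 → (0, 0, 3)  (L[2][1] := -3)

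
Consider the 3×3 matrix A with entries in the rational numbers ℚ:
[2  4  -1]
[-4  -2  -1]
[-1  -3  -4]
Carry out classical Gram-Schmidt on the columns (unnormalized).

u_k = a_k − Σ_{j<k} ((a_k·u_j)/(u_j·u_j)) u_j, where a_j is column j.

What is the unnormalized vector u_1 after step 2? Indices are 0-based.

Step 1: u_0 = a_0 = (2, -4, -1).
Step 2: u_1 = a_1 − (19/21)·u_0 = (46/21, 34/21, -44/21).

u_1 = (46/21, 34/21, -44/21)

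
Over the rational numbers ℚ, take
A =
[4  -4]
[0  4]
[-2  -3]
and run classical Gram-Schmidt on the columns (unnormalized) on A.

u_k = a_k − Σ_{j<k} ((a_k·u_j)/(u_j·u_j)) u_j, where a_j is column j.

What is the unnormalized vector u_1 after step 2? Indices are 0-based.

Step 1: u_0 = a_0 = (4, 0, -2).
Step 2: u_1 = a_1 − (-1/2)·u_0 = (-2, 4, -4).

u_1 = (-2, 4, -4)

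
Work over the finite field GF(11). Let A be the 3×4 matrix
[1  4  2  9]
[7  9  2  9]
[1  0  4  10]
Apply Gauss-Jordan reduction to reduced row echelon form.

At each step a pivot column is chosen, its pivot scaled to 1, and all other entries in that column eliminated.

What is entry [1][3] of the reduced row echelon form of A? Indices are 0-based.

pivot(0,0)=1: scale R0 → (1, 4, 2, 9)
  clear (1,0): R1 −= (7)R0 → (0, 3, 10, 1)
  clear (2,0): R2 −= (1)R0 → (0, 7, 2, 1)
pivot(1,1)=3: scale R1 → (0, 1, 7, 4)
  clear (0,1): R0 −= (4)R1 → (1, 0, 7, 4)
  clear (2,1): R2 −= (7)R1 → (0, 0, 8, 6)
pivot(2,2)=8: scale R2 → (0, 0, 1, 9)
  clear (0,2): R0 −= (7)R2 → (1, 0, 0, 7)
  clear (1,2): R1 −= (7)R2 → (0, 1, 0, 7)

M[1][3] = 7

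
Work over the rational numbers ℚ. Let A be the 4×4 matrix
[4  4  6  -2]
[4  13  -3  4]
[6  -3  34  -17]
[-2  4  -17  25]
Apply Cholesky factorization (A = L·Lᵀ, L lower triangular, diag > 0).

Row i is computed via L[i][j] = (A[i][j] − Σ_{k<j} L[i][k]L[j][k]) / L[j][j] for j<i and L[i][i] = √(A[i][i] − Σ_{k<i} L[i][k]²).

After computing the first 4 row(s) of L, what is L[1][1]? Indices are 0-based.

Step 1: L[0][0] = √(4) = 2.
  L[1][0] = (4) / L[0][0] = 2.
Step 2: L[1][1] = √(9) = 3.
  L[2][0] = (6) / L[0][0] = 3.
  L[2][1] = (-9) / L[1][1] = -3.
Step 3: L[2][2] = √(16) = 4.
  L[3][0] = (-2) / L[0][0] = -1.
  L[3][1] = (6) / L[1][1] = 2.
  L[3][2] = (-8) / L[2][2] = -2.
Step 4: L[3][3] = √(16) = 4.

L[1][1] = 3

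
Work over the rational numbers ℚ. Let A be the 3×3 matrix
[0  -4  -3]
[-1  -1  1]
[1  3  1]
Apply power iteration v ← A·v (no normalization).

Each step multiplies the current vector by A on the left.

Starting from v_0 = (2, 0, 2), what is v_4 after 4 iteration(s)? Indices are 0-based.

v_0 = (2, 0, 2).
v_1 = A·v_0 = (-6, 0, 4).
v_2 = A·v_1 = (-12, 10, -2).
v_3 = A·v_2 = (-34, 0, 16).
v_4 = A·v_3 = (-48, 50, -18).

v_4 = (-48, 50, -18)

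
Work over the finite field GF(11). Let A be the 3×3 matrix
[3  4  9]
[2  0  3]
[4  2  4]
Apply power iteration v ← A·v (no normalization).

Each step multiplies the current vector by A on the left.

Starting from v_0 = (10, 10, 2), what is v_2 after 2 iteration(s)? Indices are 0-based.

v_2 = (1, 6, 5)

v_0 = (10, 10, 2).
v_1 = A·v_0 = (0, 4, 2).
v_2 = A·v_1 = (1, 6, 5).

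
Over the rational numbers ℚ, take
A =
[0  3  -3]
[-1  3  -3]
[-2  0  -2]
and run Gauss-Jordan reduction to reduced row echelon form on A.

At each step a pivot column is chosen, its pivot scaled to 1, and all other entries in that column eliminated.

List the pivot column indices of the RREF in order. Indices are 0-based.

pivot(0,0): swap R0↔R1
pivot(0,0)=-1: scale R0 → (1, -3, 3)
  clear (2,0): R2 −= (-2)R0 → (0, -6, 4)
pivot(1,1)=3: scale R1 → (0, 1, -1)
  clear (0,1): R0 −= (-3)R1 → (1, 0, 0)
  clear (2,1): R2 −= (-6)R1 → (0, 0, -2)
pivot(2,2)=-2: scale R2 → (0, 0, 1)
  clear (1,2): R1 −= (-1)R2 → (0, 1, 0)

pivot columns: 0, 1, 2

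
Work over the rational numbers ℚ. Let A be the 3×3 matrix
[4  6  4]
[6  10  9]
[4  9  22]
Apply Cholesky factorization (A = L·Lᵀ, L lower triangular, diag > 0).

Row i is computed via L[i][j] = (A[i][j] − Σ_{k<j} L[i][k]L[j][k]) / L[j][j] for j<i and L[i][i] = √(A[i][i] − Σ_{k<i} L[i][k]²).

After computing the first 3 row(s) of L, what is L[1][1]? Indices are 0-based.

L[1][1] = 1

Step 1: L[0][0] = √(4) = 2.
  L[1][0] = (6) / L[0][0] = 3.
Step 2: L[1][1] = √(1) = 1.
  L[2][0] = (4) / L[0][0] = 2.
  L[2][1] = (3) / L[1][1] = 3.
Step 3: L[2][2] = √(9) = 3.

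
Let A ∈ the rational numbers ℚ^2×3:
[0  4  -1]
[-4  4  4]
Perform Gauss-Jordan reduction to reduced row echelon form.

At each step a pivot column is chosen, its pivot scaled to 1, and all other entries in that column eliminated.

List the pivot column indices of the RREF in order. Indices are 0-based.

pivot columns: 0, 1

step 1: exchange rows 0,1
step 1: normalize row 0 (÷-4) = (1, -1, -1)
step 2: normalize row 1 (÷4) = (0, 1, -1/4)
  row 0: subtract -1×row1 = (1, 0, -5/4)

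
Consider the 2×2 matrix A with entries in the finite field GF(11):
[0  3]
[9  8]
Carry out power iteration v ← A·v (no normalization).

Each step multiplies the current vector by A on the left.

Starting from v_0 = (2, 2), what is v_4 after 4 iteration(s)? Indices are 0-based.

v_0 = (2, 2).
v_1 = A·v_0 = (6, 1).
v_2 = A·v_1 = (3, 7).
v_3 = A·v_2 = (10, 6).
v_4 = A·v_3 = (7, 6).

v_4 = (7, 6)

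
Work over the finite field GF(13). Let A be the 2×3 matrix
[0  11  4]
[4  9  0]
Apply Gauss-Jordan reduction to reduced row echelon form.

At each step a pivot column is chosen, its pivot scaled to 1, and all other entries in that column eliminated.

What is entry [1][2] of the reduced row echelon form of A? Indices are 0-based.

M[1][2] = 11

pivot(0,0): swap R0↔R1
pivot(0,0)=4: scale R0 → (1, 12, 0)
pivot(1,1)=11: scale R1 → (0, 1, 11)
  clear (0,1): R0 −= (12)R1 → (1, 0, 11)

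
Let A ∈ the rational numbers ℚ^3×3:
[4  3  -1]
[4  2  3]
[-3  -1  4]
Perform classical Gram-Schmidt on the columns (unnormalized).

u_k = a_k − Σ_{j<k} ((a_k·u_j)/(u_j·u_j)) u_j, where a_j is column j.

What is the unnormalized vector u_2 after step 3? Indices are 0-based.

u_2 = (-22/15, 11/3, 44/15)

Step 1: u_0 = a_0 = (4, 4, -3).
Step 2: u_1 = a_1 − (23/41)·u_0 = (31/41, -10/41, 28/41).
Step 3: u_2 = a_2 − (-4/41)·u_0 − (17/15)·u_1 = (-22/15, 11/3, 44/15).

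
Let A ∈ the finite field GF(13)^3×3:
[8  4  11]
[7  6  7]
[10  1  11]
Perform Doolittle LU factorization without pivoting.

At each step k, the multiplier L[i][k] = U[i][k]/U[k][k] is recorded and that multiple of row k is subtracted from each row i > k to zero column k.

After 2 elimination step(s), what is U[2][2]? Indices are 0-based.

U[2][2] = 8

Step 1: pivot at (0,0) is 8.
  row1 ← row1 − (9)·row0  ⇒  L[1][0]=9, U row1=(0, 9, 12)
  row2 ← row2 − (11)·row0  ⇒  L[2][0]=11, U row2=(0, 9, 7)
Step 2: pivot at (1,1) is 9.
  row2 ← row2 − (1)·row1  ⇒  L[2][1]=1, U row2=(0, 0, 8)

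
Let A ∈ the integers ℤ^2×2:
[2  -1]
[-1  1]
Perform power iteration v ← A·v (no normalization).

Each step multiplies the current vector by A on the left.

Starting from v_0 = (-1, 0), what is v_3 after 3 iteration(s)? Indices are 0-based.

v_3 = (-13, 8)

v_0 = (-1, 0).
v_1 = A·v_0 = (-2, 1).
v_2 = A·v_1 = (-5, 3).
v_3 = A·v_2 = (-13, 8).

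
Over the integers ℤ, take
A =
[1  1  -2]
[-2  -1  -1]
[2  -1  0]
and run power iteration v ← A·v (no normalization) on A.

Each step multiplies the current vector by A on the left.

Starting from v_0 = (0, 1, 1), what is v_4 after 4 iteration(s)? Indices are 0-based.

v_4 = (15, 2, 11)

v_0 = (0, 1, 1).
v_1 = A·v_0 = (-1, -2, -1).
v_2 = A·v_1 = (-1, 5, 0).
v_3 = A·v_2 = (4, -3, -7).
v_4 = A·v_3 = (15, 2, 11).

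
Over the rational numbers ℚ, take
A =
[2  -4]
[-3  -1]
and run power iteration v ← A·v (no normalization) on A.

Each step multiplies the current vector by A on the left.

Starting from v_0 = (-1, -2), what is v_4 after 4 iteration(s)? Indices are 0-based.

v_0 = (-1, -2).
v_1 = A·v_0 = (6, 5).
v_2 = A·v_1 = (-8, -23).
v_3 = A·v_2 = (76, 47).
v_4 = A·v_3 = (-36, -275).

v_4 = (-36, -275)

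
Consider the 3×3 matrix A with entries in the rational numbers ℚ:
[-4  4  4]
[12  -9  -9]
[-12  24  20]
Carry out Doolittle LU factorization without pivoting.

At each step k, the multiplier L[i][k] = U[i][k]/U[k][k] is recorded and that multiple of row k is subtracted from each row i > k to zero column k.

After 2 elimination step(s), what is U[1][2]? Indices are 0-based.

U[1][2] = 3

k=0: U[0][0]=-4
  eliminate (1,0): mult=-3, new row 1: (0, 3, 3); set L[1][0]=-3
  eliminate (2,0): mult=3, new row 2: (0, 12, 8); set L[2][0]=3
k=1: U[1][1]=3
  eliminate (2,1): mult=4, new row 2: (0, 0, -4); set L[2][1]=4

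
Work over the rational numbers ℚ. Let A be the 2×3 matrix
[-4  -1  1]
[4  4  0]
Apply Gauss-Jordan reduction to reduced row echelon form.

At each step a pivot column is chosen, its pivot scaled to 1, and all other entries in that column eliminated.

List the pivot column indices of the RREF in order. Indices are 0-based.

pivot columns: 0, 1

step 1: normalize row 0 (÷-4) = (1, 1/4, -1/4)
  row 1: subtract 4×row0 = (0, 3, 1)
step 2: normalize row 1 (÷3) = (0, 1, 1/3)
  row 0: subtract 1/4×row1 = (1, 0, -1/3)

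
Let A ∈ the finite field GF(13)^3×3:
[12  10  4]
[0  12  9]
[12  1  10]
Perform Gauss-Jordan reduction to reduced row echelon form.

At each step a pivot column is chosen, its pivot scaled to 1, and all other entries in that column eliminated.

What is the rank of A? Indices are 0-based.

rank = 3

pivot(0,0)=12: scale R0 → (1, 3, 9)
  clear (2,0): R2 −= (12)R0 → (0, 4, 6)
pivot(1,1)=12: scale R1 → (0, 1, 4)
  clear (0,1): R0 −= (3)R1 → (1, 0, 10)
  clear (2,1): R2 −= (4)R1 → (0, 0, 3)
pivot(2,2)=3: scale R2 → (0, 0, 1)
  clear (0,2): R0 −= (10)R2 → (1, 0, 0)
  clear (1,2): R1 −= (4)R2 → (0, 1, 0)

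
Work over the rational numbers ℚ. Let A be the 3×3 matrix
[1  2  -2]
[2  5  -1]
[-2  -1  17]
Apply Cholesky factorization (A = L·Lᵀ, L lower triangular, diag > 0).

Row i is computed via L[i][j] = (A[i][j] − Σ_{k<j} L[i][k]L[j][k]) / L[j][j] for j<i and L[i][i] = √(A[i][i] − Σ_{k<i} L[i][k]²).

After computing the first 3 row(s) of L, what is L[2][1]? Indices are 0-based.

Step 1: L[0][0] = √(1) = 1.
  L[1][0] = (2) / L[0][0] = 2.
Step 2: L[1][1] = √(1) = 1.
  L[2][0] = (-2) / L[0][0] = -2.
  L[2][1] = (3) / L[1][1] = 3.
Step 3: L[2][2] = √(4) = 2.

L[2][1] = 3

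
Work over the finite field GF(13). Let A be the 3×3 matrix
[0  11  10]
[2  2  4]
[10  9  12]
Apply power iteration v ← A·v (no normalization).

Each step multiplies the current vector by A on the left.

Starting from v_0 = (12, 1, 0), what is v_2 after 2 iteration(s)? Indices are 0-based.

v_2 = (3, 5, 7)

v_0 = (12, 1, 0).
v_1 = A·v_0 = (11, 0, 12).
v_2 = A·v_1 = (3, 5, 7).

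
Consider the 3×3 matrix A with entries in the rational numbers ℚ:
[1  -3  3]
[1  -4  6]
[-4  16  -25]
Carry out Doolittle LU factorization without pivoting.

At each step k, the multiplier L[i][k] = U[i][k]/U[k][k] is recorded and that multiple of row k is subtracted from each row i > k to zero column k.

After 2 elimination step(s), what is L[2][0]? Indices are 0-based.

L[2][0] = -4

k=0: U[0][0]=1
  eliminate (1,0): mult=1, new row 1: (0, -1, 3); set L[1][0]=1
  eliminate (2,0): mult=-4, new row 2: (0, 4, -13); set L[2][0]=-4
k=1: U[1][1]=-1
  eliminate (2,1): mult=-4, new row 2: (0, 0, -1); set L[2][1]=-4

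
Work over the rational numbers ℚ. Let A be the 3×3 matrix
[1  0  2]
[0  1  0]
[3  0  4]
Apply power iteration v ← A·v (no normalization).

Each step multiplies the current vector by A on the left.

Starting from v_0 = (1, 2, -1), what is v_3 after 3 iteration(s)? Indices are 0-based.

v_0 = (1, 2, -1).
v_1 = A·v_0 = (-1, 2, -1).
v_2 = A·v_1 = (-3, 2, -7).
v_3 = A·v_2 = (-17, 2, -37).

v_3 = (-17, 2, -37)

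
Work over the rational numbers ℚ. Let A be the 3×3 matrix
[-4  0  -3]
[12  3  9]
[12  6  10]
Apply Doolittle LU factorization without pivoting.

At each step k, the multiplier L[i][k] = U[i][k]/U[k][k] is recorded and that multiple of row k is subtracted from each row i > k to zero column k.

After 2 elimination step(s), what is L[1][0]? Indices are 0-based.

[col 0] pivot -4
  R1 -= -3*R0 → (0, 3, 0)  (L[1][0] := -3)
  R2 -= -3*R0 → (0, 6, 1)  (L[2][0] := -3)
[col 1] pivot 3
  R2 -= 2*R1 → (0, 0, 1)  (L[2][1] := 2)

L[1][0] = -3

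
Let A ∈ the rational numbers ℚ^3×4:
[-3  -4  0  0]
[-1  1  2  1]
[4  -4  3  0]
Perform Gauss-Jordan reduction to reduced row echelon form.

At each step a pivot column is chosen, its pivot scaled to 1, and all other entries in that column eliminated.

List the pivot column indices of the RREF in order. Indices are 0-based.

pivot columns: 0, 1, 2

[1] R0 /= -3  ⇒  (1, 4/3, 0, 0)
     R1 -= -1·R0  ⇒  (0, 7/3, 2, 1)
     R2 -= 4·R0  ⇒  (0, -28/3, 3, 0)
[2] R1 /= 7/3  ⇒  (0, 1, 6/7, 3/7)
     R0 -= 4/3·R1  ⇒  (1, 0, -8/7, -4/7)
     R2 -= -28/3·R1  ⇒  (0, 0, 11, 4)
[3] R2 /= 11  ⇒  (0, 0, 1, 4/11)
     R0 -= -8/7·R2  ⇒  (1, 0, 0, -12/77)
     R1 -= 6/7·R2  ⇒  (0, 1, 0, 9/77)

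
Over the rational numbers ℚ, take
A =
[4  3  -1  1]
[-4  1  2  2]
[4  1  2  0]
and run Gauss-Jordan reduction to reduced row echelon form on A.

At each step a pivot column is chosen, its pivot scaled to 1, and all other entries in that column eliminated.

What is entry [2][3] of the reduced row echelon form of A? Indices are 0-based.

M[2][3] = 1/7

pivot(0,0)=4: scale R0 → (1, 3/4, -1/4, 1/4)
  clear (1,0): R1 −= (-4)R0 → (0, 4, 1, 3)
  clear (2,0): R2 −= (4)R0 → (0, -2, 3, -1)
pivot(1,1)=4: scale R1 → (0, 1, 1/4, 3/4)
  clear (0,1): R0 −= (3/4)R1 → (1, 0, -7/16, -5/16)
  clear (2,1): R2 −= (-2)R1 → (0, 0, 7/2, 1/2)
pivot(2,2)=7/2: scale R2 → (0, 0, 1, 1/7)
  clear (0,2): R0 −= (-7/16)R2 → (1, 0, 0, -1/4)
  clear (1,2): R1 −= (1/4)R2 → (0, 1, 0, 5/7)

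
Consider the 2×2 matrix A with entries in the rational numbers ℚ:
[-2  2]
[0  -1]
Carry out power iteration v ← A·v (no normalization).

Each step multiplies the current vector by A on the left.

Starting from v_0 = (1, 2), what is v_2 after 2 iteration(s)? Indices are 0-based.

v_0 = (1, 2).
v_1 = A·v_0 = (2, -2).
v_2 = A·v_1 = (-8, 2).

v_2 = (-8, 2)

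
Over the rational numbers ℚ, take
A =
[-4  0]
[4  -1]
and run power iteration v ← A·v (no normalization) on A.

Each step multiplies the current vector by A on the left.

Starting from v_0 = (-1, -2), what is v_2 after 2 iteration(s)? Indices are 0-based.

v_2 = (-16, 18)

v_0 = (-1, -2).
v_1 = A·v_0 = (4, -2).
v_2 = A·v_1 = (-16, 18).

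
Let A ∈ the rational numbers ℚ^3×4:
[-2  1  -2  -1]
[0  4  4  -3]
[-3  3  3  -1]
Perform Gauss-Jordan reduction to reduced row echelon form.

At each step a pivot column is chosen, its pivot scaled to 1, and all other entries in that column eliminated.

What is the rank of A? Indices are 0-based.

rank = 3

step 1: normalize row 0 (÷-2) = (1, -1/2, 1, 1/2)
  row 2: subtract -3×row0 = (0, 3/2, 6, 1/2)
step 2: normalize row 1 (÷4) = (0, 1, 1, -3/4)
  row 0: subtract -1/2×row1 = (1, 0, 3/2, 1/8)
  row 2: subtract 3/2×row1 = (0, 0, 9/2, 13/8)
step 3: normalize row 2 (÷9/2) = (0, 0, 1, 13/36)
  row 0: subtract 3/2×row2 = (1, 0, 0, -5/12)
  row 1: subtract 1×row2 = (0, 1, 0, -10/9)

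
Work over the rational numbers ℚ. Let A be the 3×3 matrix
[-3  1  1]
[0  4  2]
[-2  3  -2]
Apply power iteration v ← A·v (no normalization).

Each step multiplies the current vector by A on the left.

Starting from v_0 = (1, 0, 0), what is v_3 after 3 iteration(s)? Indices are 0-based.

v_3 = (-15, 4, -46)

v_0 = (1, 0, 0).
v_1 = A·v_0 = (-3, 0, -2).
v_2 = A·v_1 = (7, -4, 10).
v_3 = A·v_2 = (-15, 4, -46).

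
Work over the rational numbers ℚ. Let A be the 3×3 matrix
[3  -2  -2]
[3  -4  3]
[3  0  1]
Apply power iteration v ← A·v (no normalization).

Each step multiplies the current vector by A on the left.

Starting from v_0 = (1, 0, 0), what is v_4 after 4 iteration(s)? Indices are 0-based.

v_4 = (-147, -138, -132)

v_0 = (1, 0, 0).
v_1 = A·v_0 = (3, 3, 3).
v_2 = A·v_1 = (-3, 6, 12).
v_3 = A·v_2 = (-45, 3, 3).
v_4 = A·v_3 = (-147, -138, -132).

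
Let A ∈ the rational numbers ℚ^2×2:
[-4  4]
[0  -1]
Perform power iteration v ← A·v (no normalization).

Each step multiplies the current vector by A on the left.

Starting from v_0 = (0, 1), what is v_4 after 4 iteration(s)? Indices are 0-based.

v_4 = (-340, 1)

v_0 = (0, 1).
v_1 = A·v_0 = (4, -1).
v_2 = A·v_1 = (-20, 1).
v_3 = A·v_2 = (84, -1).
v_4 = A·v_3 = (-340, 1).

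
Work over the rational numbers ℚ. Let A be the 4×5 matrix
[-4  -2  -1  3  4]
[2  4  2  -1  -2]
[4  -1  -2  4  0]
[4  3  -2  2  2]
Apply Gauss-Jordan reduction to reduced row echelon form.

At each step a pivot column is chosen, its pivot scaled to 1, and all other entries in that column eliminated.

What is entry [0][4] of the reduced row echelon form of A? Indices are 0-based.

M[0][4] = -89/114

pivot(0,0)=-4: scale R0 → (1, 1/2, 1/4, -3/4, -1)
  clear (1,0): R1 −= (2)R0 → (0, 3, 3/2, 1/2, 0)
  clear (2,0): R2 −= (4)R0 → (0, -3, -3, 7, 4)
  clear (3,0): R3 −= (4)R0 → (0, 1, -3, 5, 6)
pivot(1,1)=3: scale R1 → (0, 1, 1/2, 1/6, 0)
  clear (0,1): R0 −= (1/2)R1 → (1, 0, 0, -5/6, -1)
  clear (2,1): R2 −= (-3)R1 → (0, 0, -3/2, 15/2, 4)
  clear (3,1): R3 −= (1)R1 → (0, 0, -7/2, 29/6, 6)
pivot(2,2)=-3/2: scale R2 → (0, 0, 1, -5, -8/3)
  clear (1,2): R1 −= (1/2)R2 → (0, 1, 0, 8/3, 4/3)
  clear (3,2): R3 −= (-7/2)R2 → (0, 0, 0, -38/3, -10/3)
pivot(3,3)=-38/3: scale R3 → (0, 0, 0, 1, 5/19)
  clear (0,3): R0 −= (-5/6)R3 → (1, 0, 0, 0, -89/114)
  clear (1,3): R1 −= (8/3)R3 → (0, 1, 0, 0, 12/19)
  clear (2,3): R2 −= (-5)R3 → (0, 0, 1, 0, -77/57)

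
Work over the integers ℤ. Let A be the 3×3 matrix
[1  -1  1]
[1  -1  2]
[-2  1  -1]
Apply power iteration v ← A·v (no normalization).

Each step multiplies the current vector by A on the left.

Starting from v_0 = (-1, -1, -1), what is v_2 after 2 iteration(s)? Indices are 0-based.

v_0 = (-1, -1, -1).
v_1 = A·v_0 = (-1, -2, 2).
v_2 = A·v_1 = (3, 5, -2).

v_2 = (3, 5, -2)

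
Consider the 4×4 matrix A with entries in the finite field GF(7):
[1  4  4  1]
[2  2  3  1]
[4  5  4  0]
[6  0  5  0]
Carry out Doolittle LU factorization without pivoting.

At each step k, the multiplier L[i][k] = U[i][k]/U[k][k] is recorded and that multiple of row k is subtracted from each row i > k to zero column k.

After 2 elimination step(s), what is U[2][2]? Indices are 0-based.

U[2][2] = 3

k=0: U[0][0]=1
  eliminate (1,0): mult=2, new row 1: (0, 1, 2, 6); set L[1][0]=2
  eliminate (2,0): mult=4, new row 2: (0, 3, 2, 3); set L[2][0]=4
  eliminate (3,0): mult=6, new row 3: (0, 4, 2, 1); set L[3][0]=6
k=1: U[1][1]=1
  eliminate (2,1): mult=3, new row 2: (0, 0, 3, 6); set L[2][1]=3
  eliminate (3,1): mult=4, new row 3: (0, 0, 1, 5); set L[3][1]=4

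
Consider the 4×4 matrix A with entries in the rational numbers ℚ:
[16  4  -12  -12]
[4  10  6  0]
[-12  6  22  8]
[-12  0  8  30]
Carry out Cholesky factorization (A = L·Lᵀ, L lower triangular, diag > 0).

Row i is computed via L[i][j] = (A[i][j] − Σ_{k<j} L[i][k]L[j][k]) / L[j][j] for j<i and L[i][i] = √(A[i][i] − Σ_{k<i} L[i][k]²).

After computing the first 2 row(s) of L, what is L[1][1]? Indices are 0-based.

Step 1: L[0][0] = √(16) = 4.
  L[1][0] = (4) / L[0][0] = 1.
Step 2: L[1][1] = √(9) = 3.

L[1][1] = 3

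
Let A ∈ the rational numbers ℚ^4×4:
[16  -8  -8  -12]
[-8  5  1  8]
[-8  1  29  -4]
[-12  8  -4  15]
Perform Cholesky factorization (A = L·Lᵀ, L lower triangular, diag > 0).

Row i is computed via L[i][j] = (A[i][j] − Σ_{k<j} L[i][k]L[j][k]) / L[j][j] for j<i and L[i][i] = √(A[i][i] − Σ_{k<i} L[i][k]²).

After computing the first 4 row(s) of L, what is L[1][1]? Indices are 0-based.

Step 1: L[0][0] = √(16) = 4.
  L[1][0] = (-8) / L[0][0] = -2.
Step 2: L[1][1] = √(1) = 1.
  L[2][0] = (-8) / L[0][0] = -2.
  L[2][1] = (-3) / L[1][1] = -3.
Step 3: L[2][2] = √(16) = 4.
  L[3][0] = (-12) / L[0][0] = -3.
  L[3][1] = (2) / L[1][1] = 2.
  L[3][2] = (-4) / L[2][2] = -1.
Step 4: L[3][3] = √(1) = 1.

L[1][1] = 1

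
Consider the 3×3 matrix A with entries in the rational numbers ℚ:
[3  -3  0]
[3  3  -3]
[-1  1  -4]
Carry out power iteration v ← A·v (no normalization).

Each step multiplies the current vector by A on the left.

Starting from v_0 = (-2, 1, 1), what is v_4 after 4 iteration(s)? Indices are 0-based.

v_0 = (-2, 1, 1).
v_1 = A·v_0 = (-9, -6, -1).
v_2 = A·v_1 = (-9, -42, 7).
v_3 = A·v_2 = (99, -174, -61).
v_4 = A·v_3 = (819, -42, -29).

v_4 = (819, -42, -29)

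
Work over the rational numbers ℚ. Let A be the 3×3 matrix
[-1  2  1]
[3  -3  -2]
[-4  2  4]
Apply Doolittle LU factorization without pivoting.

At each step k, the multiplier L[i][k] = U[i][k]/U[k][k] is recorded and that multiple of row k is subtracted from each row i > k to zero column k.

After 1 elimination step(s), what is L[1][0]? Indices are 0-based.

L[1][0] = -3

Step 1: pivot at (0,0) is -1.
  row1 ← row1 − (-3)·row0  ⇒  L[1][0]=-3, U row1=(0, 3, 1)
  row2 ← row2 − (4)·row0  ⇒  L[2][0]=4, U row2=(0, -6, 0)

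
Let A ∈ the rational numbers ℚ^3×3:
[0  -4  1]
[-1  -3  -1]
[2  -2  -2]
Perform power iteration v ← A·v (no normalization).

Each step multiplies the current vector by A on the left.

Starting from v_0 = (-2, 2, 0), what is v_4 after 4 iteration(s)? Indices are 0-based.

v_0 = (-2, 2, 0).
v_1 = A·v_0 = (-8, -4, -8).
v_2 = A·v_1 = (8, 28, 8).
v_3 = A·v_2 = (-104, -100, -56).
v_4 = A·v_3 = (344, 460, 104).

v_4 = (344, 460, 104)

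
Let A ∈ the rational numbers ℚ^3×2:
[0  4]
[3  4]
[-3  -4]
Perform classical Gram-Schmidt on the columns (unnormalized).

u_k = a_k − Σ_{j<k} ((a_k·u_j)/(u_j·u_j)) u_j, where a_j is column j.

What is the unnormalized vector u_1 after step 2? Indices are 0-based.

Step 1: u_0 = a_0 = (0, 3, -3).
Step 2: u_1 = a_1 − (4/3)·u_0 = (4, 0, 0).

u_1 = (4, 0, 0)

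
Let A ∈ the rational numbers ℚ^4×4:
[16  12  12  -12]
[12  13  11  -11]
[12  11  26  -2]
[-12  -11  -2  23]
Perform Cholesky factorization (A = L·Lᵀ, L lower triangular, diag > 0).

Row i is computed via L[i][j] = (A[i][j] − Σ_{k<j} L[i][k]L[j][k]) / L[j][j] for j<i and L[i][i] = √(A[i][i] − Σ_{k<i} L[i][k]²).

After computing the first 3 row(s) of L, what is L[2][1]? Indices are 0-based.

Step 1: L[0][0] = √(16) = 4.
  L[1][0] = (12) / L[0][0] = 3.
Step 2: L[1][1] = √(4) = 2.
  L[2][0] = (12) / L[0][0] = 3.
  L[2][1] = (2) / L[1][1] = 1.
Step 3: L[2][2] = √(16) = 4.

L[2][1] = 1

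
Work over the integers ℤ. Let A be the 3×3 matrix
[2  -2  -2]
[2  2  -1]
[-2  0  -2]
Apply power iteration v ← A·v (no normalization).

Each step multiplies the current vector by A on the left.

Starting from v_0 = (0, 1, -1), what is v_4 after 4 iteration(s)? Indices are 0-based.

v_0 = (0, 1, -1).
v_1 = A·v_0 = (0, 3, 2).
v_2 = A·v_1 = (-10, 4, -4).
v_3 = A·v_2 = (-20, -8, 28).
v_4 = A·v_3 = (-80, -84, -16).

v_4 = (-80, -84, -16)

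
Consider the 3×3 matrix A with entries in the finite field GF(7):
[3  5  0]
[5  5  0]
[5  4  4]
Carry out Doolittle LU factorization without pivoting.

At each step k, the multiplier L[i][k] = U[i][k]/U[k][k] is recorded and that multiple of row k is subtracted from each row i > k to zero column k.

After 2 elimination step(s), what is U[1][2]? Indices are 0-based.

k=0: U[0][0]=3
  eliminate (1,0): mult=4, new row 1: (0, 6, 0); set L[1][0]=4
  eliminate (2,0): mult=4, new row 2: (0, 5, 4); set L[2][0]=4
k=1: U[1][1]=6
  eliminate (2,1): mult=2, new row 2: (0, 0, 4); set L[2][1]=2

U[1][2] = 0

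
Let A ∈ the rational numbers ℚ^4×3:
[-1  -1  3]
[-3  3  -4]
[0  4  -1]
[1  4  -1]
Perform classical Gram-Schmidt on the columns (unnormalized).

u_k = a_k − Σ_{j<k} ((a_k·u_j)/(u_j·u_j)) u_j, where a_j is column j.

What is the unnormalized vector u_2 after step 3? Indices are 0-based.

u_2 = (1361/446, -389/446, 219/223, 97/223)

Step 1: u_0 = a_0 = (-1, -3, 0, 1).
Step 2: u_1 = a_1 − (-4/11)·u_0 = (-15/11, 21/11, 4, 48/11).
Step 3: u_2 = a_2 − (8/11)·u_0 − (-221/446)·u_1 = (1361/446, -389/446, 219/223, 97/223).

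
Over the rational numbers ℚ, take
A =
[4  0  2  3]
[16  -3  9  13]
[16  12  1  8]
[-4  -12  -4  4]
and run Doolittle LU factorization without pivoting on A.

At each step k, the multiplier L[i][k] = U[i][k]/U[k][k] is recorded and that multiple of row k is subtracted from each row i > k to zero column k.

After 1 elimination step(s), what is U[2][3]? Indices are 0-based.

U[2][3] = -4

[col 0] pivot 4
  R1 -= 4*R0 → (0, -3, 1, 1)  (L[1][0] := 4)
  R2 -= 4*R0 → (0, 12, -7, -4)  (L[2][0] := 4)
  R3 -= -1*R0 → (0, -12, -2, 7)  (L[3][0] := -1)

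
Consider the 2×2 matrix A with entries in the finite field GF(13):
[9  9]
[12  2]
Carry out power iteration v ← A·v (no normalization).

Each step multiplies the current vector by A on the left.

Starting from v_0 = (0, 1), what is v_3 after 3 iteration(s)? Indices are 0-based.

v_3 = (1, 8)

v_0 = (0, 1).
v_1 = A·v_0 = (9, 2).
v_2 = A·v_1 = (8, 8).
v_3 = A·v_2 = (1, 8).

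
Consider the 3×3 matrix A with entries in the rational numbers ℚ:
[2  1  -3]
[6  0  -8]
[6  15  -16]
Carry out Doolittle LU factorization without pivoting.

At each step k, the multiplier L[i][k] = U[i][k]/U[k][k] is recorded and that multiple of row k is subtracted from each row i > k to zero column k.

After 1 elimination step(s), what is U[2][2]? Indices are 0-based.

U[2][2] = -7

[col 0] pivot 2
  R1 -= 3*R0 → (0, -3, 1)  (L[1][0] := 3)
  R2 -= 3*R0 → (0, 12, -7)  (L[2][0] := 3)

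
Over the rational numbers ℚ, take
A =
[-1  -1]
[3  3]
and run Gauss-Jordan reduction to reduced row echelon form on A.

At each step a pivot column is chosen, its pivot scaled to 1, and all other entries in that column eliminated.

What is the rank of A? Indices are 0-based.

rank = 1

step 1: normalize row 0 (÷-1) = (1, 1)
  row 1: subtract 3×row0 = (0, 0)
skip col 1 (zero from row 1)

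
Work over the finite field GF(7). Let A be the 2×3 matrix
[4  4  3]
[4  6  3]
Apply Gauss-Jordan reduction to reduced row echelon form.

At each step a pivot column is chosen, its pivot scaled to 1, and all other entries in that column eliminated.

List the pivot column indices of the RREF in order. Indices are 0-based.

pivot columns: 0, 1

[1] R0 /= 4  ⇒  (1, 1, 6)
     R1 -= 4·R0  ⇒  (0, 2, 0)
[2] R1 /= 2  ⇒  (0, 1, 0)
     R0 -= 1·R1  ⇒  (1, 0, 6)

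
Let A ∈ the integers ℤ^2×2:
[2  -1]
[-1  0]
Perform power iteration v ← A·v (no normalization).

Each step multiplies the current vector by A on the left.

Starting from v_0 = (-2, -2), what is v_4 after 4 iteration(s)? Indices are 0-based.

v_4 = (-34, 14)

v_0 = (-2, -2).
v_1 = A·v_0 = (-2, 2).
v_2 = A·v_1 = (-6, 2).
v_3 = A·v_2 = (-14, 6).
v_4 = A·v_3 = (-34, 14).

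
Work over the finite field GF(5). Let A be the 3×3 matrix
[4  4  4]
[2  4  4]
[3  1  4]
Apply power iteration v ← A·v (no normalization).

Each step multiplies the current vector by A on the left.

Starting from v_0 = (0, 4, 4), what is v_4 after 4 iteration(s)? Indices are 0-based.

v_0 = (0, 4, 4).
v_1 = A·v_0 = (2, 2, 0).
v_2 = A·v_1 = (1, 2, 3).
v_3 = A·v_2 = (4, 2, 2).
v_4 = A·v_3 = (2, 4, 2).

v_4 = (2, 4, 2)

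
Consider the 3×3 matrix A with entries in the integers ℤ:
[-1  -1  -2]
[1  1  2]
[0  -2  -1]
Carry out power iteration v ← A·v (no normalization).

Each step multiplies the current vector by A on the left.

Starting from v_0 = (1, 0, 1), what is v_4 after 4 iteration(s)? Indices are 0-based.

v_0 = (1, 0, 1).
v_1 = A·v_0 = (-3, 3, -1).
v_2 = A·v_1 = (2, -2, -5).
v_3 = A·v_2 = (10, -10, 9).
v_4 = A·v_3 = (-18, 18, 11).

v_4 = (-18, 18, 11)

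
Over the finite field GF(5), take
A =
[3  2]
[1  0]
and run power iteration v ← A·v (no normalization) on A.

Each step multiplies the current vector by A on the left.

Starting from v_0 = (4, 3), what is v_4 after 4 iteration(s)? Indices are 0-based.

v_0 = (4, 3).
v_1 = A·v_0 = (3, 4).
v_2 = A·v_1 = (2, 3).
v_3 = A·v_2 = (2, 2).
v_4 = A·v_3 = (0, 2).

v_4 = (0, 2)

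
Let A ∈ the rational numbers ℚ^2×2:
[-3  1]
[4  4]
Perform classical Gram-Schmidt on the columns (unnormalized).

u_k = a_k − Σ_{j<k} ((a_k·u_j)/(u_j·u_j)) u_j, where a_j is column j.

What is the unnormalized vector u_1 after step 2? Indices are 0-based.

Step 1: u_0 = a_0 = (-3, 4).
Step 2: u_1 = a_1 − (13/25)·u_0 = (64/25, 48/25).

u_1 = (64/25, 48/25)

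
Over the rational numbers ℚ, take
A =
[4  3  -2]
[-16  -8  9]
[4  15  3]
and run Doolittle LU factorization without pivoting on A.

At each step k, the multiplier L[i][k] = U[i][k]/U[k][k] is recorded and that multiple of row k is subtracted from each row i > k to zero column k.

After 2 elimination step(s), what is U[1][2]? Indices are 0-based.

[col 0] pivot 4
  R1 -= -4*R0 → (0, 4, 1)  (L[1][0] := -4)
  R2 -= 1*R0 → (0, 12, 5)  (L[2][0] := 1)
[col 1] pivot 4
  R2 -= 3*R1 → (0, 0, 2)  (L[2][1] := 3)

U[1][2] = 1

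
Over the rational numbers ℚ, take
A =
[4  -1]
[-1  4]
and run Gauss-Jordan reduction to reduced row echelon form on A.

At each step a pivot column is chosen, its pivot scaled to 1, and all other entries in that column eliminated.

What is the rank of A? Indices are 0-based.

rank = 2

[1] R0 /= 4  ⇒  (1, -1/4)
     R1 -= -1·R0  ⇒  (0, 15/4)
[2] R1 /= 15/4  ⇒  (0, 1)
     R0 -= -1/4·R1  ⇒  (1, 0)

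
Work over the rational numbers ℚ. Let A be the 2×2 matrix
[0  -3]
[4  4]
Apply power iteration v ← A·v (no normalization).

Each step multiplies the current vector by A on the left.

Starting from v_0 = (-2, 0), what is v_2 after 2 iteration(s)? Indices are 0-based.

v_2 = (24, -32)

v_0 = (-2, 0).
v_1 = A·v_0 = (0, -8).
v_2 = A·v_1 = (24, -32).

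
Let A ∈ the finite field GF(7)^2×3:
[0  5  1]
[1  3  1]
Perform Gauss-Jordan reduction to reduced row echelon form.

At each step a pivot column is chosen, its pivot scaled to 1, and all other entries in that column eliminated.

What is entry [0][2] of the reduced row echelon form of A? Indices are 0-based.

M[0][2] = 6

[1] R0 <-> R1
[1] R0 /= 1  ⇒  (1, 3, 1)
[2] R1 /= 5  ⇒  (0, 1, 3)
     R0 -= 3·R1  ⇒  (1, 0, 6)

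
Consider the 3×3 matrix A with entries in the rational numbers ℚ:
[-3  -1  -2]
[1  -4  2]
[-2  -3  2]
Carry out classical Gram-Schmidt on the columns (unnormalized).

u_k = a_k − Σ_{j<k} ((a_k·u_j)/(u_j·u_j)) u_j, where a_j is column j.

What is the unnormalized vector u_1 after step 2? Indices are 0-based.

u_1 = (1/14, -61/14, -16/7)

Step 1: u_0 = a_0 = (-3, 1, -2).
Step 2: u_1 = a_1 − (5/14)·u_0 = (1/14, -61/14, -16/7).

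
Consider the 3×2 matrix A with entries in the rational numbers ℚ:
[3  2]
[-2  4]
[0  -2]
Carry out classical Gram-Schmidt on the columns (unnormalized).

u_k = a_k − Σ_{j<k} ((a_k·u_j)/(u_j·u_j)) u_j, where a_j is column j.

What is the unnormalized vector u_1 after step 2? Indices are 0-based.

u_1 = (32/13, 48/13, -2)

Step 1: u_0 = a_0 = (3, -2, 0).
Step 2: u_1 = a_1 − (-2/13)·u_0 = (32/13, 48/13, -2).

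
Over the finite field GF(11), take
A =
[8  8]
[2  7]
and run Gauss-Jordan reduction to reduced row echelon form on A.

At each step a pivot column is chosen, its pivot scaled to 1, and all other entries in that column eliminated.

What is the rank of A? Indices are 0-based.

rank = 2

step 1: normalize row 0 (÷8) = (1, 1)
  row 1: subtract 2×row0 = (0, 5)
step 2: normalize row 1 (÷5) = (0, 1)
  row 0: subtract 1×row1 = (1, 0)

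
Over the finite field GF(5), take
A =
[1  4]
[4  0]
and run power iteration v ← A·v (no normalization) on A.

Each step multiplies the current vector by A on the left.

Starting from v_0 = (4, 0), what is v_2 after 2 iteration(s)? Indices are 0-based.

v_2 = (3, 1)

v_0 = (4, 0).
v_1 = A·v_0 = (4, 1).
v_2 = A·v_1 = (3, 1).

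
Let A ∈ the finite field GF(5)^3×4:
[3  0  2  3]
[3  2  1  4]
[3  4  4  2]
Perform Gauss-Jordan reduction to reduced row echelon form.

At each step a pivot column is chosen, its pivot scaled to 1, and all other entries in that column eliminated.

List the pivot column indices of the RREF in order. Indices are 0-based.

[1] R0 /= 3  ⇒  (1, 0, 4, 1)
     R1 -= 3·R0  ⇒  (0, 2, 4, 1)
     R2 -= 3·R0  ⇒  (0, 4, 2, 4)
[2] R1 /= 2  ⇒  (0, 1, 2, 3)
     R2 -= 4·R1  ⇒  (0, 0, 4, 2)
[3] R2 /= 4  ⇒  (0, 0, 1, 3)
     R0 -= 4·R2  ⇒  (1, 0, 0, 4)
     R1 -= 2·R2  ⇒  (0, 1, 0, 2)

pivot columns: 0, 1, 2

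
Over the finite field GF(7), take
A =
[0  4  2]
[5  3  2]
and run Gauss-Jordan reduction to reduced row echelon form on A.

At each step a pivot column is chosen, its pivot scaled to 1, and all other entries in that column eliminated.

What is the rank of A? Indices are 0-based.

rank = 2

pivot(0,0): swap R0↔R1
pivot(0,0)=5: scale R0 → (1, 2, 6)
pivot(1,1)=4: scale R1 → (0, 1, 4)
  clear (0,1): R0 −= (2)R1 → (1, 0, 5)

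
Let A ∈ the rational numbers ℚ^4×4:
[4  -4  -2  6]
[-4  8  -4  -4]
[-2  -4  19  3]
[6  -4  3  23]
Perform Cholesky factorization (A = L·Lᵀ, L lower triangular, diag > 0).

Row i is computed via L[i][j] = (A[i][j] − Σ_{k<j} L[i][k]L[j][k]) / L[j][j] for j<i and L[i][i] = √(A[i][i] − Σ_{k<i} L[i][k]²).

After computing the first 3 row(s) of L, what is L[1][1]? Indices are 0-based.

Step 1: L[0][0] = √(4) = 2.
  L[1][0] = (-4) / L[0][0] = -2.
Step 2: L[1][1] = √(4) = 2.
  L[2][0] = (-2) / L[0][0] = -1.
  L[2][1] = (-6) / L[1][1] = -3.
Step 3: L[2][2] = √(9) = 3.

L[1][1] = 2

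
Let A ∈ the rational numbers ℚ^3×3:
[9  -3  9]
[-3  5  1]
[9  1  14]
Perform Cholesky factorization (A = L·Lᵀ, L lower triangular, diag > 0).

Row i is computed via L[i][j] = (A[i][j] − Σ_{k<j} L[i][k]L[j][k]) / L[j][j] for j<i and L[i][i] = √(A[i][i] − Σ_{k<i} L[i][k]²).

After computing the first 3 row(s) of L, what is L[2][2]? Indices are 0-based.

L[2][2] = 1

Step 1: L[0][0] = √(9) = 3.
  L[1][0] = (-3) / L[0][0] = -1.
Step 2: L[1][1] = √(4) = 2.
  L[2][0] = (9) / L[0][0] = 3.
  L[2][1] = (4) / L[1][1] = 2.
Step 3: L[2][2] = √(1) = 1.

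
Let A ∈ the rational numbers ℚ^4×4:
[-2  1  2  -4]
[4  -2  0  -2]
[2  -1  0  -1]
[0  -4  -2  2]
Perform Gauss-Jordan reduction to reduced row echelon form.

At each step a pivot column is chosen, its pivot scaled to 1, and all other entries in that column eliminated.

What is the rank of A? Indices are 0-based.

rank = 3

[1] R0 /= -2  ⇒  (1, -1/2, -1, 2)
     R1 -= 4·R0  ⇒  (0, 0, 4, -10)
     R2 -= 2·R0  ⇒  (0, 0, 2, -5)
[2] R1 <-> R3
[2] R1 /= -4  ⇒  (0, 1, 1/2, -1/2)
     R0 -= -1/2·R1  ⇒  (1, 0, -3/4, 7/4)
[3] R2 /= 2  ⇒  (0, 0, 1, -5/2)
     R0 -= -3/4·R2  ⇒  (1, 0, 0, -1/8)
     R1 -= 1/2·R2  ⇒  (0, 1, 0, 3/4)
     R3 -= 4·R2  ⇒  (0, 0, 0, 0)
column 3 empty below row 3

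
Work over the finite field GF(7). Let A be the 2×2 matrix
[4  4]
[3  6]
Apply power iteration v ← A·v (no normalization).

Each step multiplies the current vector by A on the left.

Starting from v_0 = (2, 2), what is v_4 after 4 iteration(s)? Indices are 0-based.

v_4 = (3, 4)

v_0 = (2, 2).
v_1 = A·v_0 = (2, 4).
v_2 = A·v_1 = (3, 2).
v_3 = A·v_2 = (6, 0).
v_4 = A·v_3 = (3, 4).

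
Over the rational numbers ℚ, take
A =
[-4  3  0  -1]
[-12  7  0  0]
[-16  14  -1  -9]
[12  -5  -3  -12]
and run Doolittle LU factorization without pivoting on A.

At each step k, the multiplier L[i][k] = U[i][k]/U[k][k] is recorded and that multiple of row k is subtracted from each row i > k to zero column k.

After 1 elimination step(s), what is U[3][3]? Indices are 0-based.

U[3][3] = -15

Step 1: pivot at (0,0) is -4.
  row1 ← row1 − (3)·row0  ⇒  L[1][0]=3, U row1=(0, -2, 0, 3)
  row2 ← row2 − (4)·row0  ⇒  L[2][0]=4, U row2=(0, 2, -1, -5)
  row3 ← row3 − (-3)·row0  ⇒  L[3][0]=-3, U row3=(0, 4, -3, -15)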